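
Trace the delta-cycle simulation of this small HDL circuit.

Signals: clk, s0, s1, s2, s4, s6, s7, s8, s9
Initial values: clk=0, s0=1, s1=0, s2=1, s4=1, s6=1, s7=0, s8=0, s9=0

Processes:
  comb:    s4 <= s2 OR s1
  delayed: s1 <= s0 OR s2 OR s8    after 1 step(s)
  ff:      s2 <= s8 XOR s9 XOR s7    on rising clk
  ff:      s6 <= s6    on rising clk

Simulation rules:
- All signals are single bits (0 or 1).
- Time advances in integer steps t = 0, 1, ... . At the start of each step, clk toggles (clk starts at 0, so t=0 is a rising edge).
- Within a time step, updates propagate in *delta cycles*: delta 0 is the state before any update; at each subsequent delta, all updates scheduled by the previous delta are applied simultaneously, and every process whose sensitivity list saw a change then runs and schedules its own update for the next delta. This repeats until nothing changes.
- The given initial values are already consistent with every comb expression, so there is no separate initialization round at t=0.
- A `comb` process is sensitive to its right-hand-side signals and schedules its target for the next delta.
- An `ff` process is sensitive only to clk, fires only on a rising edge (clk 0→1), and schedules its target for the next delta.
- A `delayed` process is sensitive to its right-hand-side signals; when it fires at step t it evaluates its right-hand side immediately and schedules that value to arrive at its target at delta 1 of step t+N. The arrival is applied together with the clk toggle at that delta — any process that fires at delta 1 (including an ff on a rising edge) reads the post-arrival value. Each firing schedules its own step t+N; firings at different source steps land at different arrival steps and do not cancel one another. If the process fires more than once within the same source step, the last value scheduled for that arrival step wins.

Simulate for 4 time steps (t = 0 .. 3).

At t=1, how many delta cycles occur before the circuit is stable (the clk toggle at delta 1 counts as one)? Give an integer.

2

[bits: s4,s0,s2,clk,s9,s8,s1,s6,s7]
t=0: Δ0=111000010 Δ1=111100010 Δ2=110100010 Δ3=010100010 | 3Δ
t=1: Δ0=010100010 Δ1=010000110 Δ2=110000110 | 2Δ
t=2: Δ0=110000110 Δ1=110100110 | 1Δ
t=3: Δ0=110100110 Δ1=110000110 | 1Δ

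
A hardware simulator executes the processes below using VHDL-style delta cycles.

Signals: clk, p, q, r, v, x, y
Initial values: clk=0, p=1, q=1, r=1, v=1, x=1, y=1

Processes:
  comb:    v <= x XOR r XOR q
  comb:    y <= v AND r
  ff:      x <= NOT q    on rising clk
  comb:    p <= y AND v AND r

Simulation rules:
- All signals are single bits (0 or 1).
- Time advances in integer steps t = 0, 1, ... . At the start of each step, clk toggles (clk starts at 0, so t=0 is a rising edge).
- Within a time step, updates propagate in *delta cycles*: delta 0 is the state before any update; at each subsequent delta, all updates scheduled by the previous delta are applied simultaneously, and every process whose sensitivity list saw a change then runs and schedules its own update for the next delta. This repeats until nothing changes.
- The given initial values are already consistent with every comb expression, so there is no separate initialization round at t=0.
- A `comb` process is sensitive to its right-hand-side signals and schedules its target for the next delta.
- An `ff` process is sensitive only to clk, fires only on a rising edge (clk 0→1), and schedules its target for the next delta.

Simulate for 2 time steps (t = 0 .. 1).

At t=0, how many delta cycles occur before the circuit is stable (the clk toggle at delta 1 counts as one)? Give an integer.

4

t=0 Δ0: clk=0 x=1 p=1 y=1 q=1 v=1 r=1
  Δ1: clk:0→1
  Δ2: x:1→0
  Δ3: v:1→0
  Δ4: p:1→0, y:1→0
  (4Δ to stable)
t=1 Δ0: clk=1 x=0 p=0 y=0 q=1 v=0 r=1
  Δ1: clk:1→0
  (1Δ to stable)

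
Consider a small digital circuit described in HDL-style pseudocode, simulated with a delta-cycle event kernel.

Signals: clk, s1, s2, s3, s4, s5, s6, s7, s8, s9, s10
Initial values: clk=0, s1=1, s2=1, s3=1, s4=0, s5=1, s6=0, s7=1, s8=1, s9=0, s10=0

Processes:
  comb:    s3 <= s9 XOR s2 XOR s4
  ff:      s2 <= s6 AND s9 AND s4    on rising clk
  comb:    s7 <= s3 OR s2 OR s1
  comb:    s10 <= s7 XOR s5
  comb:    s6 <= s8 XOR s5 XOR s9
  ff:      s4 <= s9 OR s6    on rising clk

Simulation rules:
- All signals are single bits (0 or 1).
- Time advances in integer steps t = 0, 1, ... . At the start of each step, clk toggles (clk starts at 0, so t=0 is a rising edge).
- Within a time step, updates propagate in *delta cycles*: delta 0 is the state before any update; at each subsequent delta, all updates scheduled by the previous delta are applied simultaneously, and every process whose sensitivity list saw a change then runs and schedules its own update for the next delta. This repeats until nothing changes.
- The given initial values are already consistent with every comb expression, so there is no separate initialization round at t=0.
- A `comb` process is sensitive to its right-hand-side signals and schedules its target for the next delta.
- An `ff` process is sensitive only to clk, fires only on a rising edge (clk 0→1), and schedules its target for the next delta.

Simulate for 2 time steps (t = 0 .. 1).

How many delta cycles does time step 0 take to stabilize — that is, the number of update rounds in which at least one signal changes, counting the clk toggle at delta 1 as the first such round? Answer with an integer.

3

t=0 Δ0: s5=1 s3=1 s1=1 s8=1 s9=0 clk=0 s7=1 s4=0 s10=0 s6=0 s2=1
  Δ1: clk:0→1
  Δ2: s2:1→0
  Δ3: s3:1→0
  (3Δ to stable)
t=1 Δ0: s5=1 s3=0 s1=1 s8=1 s9=0 clk=1 s7=1 s4=0 s10=0 s6=0 s2=0
  Δ1: clk:1→0
  (1Δ to stable)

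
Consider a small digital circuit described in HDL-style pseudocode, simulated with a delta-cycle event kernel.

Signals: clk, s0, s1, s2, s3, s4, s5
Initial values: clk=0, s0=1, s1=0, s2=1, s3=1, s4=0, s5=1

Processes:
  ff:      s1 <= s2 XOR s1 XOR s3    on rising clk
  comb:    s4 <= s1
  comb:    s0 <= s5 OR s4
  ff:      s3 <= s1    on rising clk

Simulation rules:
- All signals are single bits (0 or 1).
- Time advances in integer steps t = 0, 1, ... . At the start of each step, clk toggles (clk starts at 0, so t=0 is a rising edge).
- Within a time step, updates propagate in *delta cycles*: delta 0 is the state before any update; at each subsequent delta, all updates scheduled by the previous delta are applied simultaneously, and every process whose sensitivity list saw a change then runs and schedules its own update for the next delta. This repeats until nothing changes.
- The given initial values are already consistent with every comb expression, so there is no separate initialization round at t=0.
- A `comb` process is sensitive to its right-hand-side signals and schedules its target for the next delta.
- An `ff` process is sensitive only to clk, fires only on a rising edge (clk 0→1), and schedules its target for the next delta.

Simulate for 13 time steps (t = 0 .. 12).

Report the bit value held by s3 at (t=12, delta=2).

0

[bits: s5,s2,s0,s4,clk,s1,s3]
t=0: Δ0=1110001 Δ1=1110101 Δ2=1110100 | 2Δ
t=1: Δ0=1110100 Δ1=1110000 | 1Δ
t=2: Δ0=1110000 Δ1=1110100 Δ2=1110110 Δ3=1111110 | 3Δ
t=3: Δ0=1111110 Δ1=1111010 | 1Δ
t=4: Δ0=1111010 Δ1=1111110 Δ2=1111101 Δ3=1110101 | 3Δ
t=5: Δ0=1110101 Δ1=1110001 | 1Δ
t=6: Δ0=1110001 Δ1=1110101 Δ2=1110100 | 2Δ
t=7: Δ0=1110100 Δ1=1110000 | 1Δ
t=8: Δ0=1110000 Δ1=1110100 Δ2=1110110 Δ3=1111110 | 3Δ
t=9: Δ0=1111110 Δ1=1111010 | 1Δ
t=10: Δ0=1111010 Δ1=1111110 Δ2=1111101 Δ3=1110101 | 3Δ
t=11: Δ0=1110101 Δ1=1110001 | 1Δ
t=12: Δ0=1110001 Δ1=1110101 Δ2=1110100 | 2Δ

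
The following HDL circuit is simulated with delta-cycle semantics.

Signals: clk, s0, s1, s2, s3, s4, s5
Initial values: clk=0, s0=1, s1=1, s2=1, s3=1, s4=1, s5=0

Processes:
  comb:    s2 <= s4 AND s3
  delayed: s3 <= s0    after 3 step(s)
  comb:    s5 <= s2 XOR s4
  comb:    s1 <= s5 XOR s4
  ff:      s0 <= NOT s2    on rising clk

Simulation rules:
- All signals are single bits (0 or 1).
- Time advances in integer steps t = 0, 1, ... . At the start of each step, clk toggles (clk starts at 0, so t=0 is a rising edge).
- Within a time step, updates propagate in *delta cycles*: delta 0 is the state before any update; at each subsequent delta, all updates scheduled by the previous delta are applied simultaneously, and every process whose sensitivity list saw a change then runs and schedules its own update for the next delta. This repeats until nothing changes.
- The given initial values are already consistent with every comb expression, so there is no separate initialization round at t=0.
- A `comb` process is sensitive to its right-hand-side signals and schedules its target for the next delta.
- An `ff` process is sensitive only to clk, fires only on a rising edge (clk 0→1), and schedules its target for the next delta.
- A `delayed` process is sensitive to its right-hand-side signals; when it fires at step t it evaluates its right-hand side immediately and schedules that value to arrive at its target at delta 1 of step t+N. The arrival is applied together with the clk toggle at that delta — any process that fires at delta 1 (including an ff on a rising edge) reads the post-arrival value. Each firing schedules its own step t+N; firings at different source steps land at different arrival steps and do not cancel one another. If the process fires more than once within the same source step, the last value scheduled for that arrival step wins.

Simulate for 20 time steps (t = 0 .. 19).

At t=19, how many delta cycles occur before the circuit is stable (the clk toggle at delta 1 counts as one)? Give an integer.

t=0 Δ0: s2=1 s1=1 s4=1 s0=1 clk=0 s5=0 s3=1
  Δ1: clk:0→1
  Δ2: s0:1→0
  (2Δ to stable)
t=1 Δ0: s2=1 s1=1 s4=1 s0=0 clk=1 s5=0 s3=1
  Δ1: clk:1→0
  (1Δ to stable)
t=2 Δ0: s2=1 s1=1 s4=1 s0=0 clk=0 s5=0 s3=1
  Δ1: clk:0→1
  (1Δ to stable)
t=3 Δ0: s2=1 s1=1 s4=1 s0=0 clk=1 s5=0 s3=1
  Δ1: clk:1→0, s3:1→0
  Δ2: s2:1→0
  Δ3: s5:0→1
  Δ4: s1:1→0
  (4Δ to stable)
t=4 Δ0: s2=0 s1=0 s4=1 s0=0 clk=0 s5=1 s3=0
  Δ1: clk:0→1
  Δ2: s0:0→1
  (2Δ to stable)
t=5 Δ0: s2=0 s1=0 s4=1 s0=1 clk=1 s5=1 s3=0
  Δ1: clk:1→0
  (1Δ to stable)
t=6 Δ0: s2=0 s1=0 s4=1 s0=1 clk=0 s5=1 s3=0
  Δ1: clk:0→1
  (1Δ to stable)
t=7 Δ0: s2=0 s1=0 s4=1 s0=1 clk=1 s5=1 s3=0
  Δ1: clk:1→0, s3:0→1
  Δ2: s2:0→1
  Δ3: s5:1→0
  Δ4: s1:0→1
  (4Δ to stable)
t=8 Δ0: s2=1 s1=1 s4=1 s0=1 clk=0 s5=0 s3=1
  Δ1: clk:0→1
  Δ2: s0:1→0
  (2Δ to stable)
t=9 Δ0: s2=1 s1=1 s4=1 s0=0 clk=1 s5=0 s3=1
  Δ1: clk:1→0
  (1Δ to stable)
t=10 Δ0: s2=1 s1=1 s4=1 s0=0 clk=0 s5=0 s3=1
  Δ1: clk:0→1
  (1Δ to stable)
t=11 Δ0: s2=1 s1=1 s4=1 s0=0 clk=1 s5=0 s3=1
  Δ1: clk:1→0, s3:1→0
  Δ2: s2:1→0
  Δ3: s5:0→1
  Δ4: s1:1→0
  (4Δ to stable)
t=12 Δ0: s2=0 s1=0 s4=1 s0=0 clk=0 s5=1 s3=0
  Δ1: clk:0→1
  Δ2: s0:0→1
  (2Δ to stable)
t=13 Δ0: s2=0 s1=0 s4=1 s0=1 clk=1 s5=1 s3=0
  Δ1: clk:1→0
  (1Δ to stable)
t=14 Δ0: s2=0 s1=0 s4=1 s0=1 clk=0 s5=1 s3=0
  Δ1: clk:0→1
  (1Δ to stable)
t=15 Δ0: s2=0 s1=0 s4=1 s0=1 clk=1 s5=1 s3=0
  Δ1: clk:1→0, s3:0→1
  Δ2: s2:0→1
  Δ3: s5:1→0
  Δ4: s1:0→1
  (4Δ to stable)
t=16 Δ0: s2=1 s1=1 s4=1 s0=1 clk=0 s5=0 s3=1
  Δ1: clk:0→1
  Δ2: s0:1→0
  (2Δ to stable)
t=17 Δ0: s2=1 s1=1 s4=1 s0=0 clk=1 s5=0 s3=1
  Δ1: clk:1→0
  (1Δ to stable)
t=18 Δ0: s2=1 s1=1 s4=1 s0=0 clk=0 s5=0 s3=1
  Δ1: clk:0→1
  (1Δ to stable)
t=19 Δ0: s2=1 s1=1 s4=1 s0=0 clk=1 s5=0 s3=1
  Δ1: clk:1→0, s3:1→0
  Δ2: s2:1→0
  Δ3: s5:0→1
  Δ4: s1:1→0
  (4Δ to stable)

4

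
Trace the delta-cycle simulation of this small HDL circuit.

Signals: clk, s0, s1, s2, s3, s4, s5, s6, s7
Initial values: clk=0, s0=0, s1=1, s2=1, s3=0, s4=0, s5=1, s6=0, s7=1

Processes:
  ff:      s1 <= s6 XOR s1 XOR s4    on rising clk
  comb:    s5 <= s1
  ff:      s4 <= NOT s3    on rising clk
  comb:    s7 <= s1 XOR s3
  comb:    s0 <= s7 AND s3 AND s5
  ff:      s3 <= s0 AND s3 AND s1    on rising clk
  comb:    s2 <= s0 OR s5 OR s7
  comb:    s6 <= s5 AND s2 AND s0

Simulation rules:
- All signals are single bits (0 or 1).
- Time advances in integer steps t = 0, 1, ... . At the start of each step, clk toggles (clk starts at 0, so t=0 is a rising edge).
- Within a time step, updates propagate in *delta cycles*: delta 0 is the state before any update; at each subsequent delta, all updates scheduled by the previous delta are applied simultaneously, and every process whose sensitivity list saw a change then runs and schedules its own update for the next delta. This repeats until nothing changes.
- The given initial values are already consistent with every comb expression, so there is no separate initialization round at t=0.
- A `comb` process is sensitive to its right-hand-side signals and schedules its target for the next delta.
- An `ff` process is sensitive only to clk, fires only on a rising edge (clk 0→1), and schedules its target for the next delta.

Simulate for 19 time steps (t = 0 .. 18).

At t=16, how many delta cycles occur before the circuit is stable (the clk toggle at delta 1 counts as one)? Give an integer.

4

t0.Δ0 s1=1 s4=0 s2=1 s0=0 s7=1 s3=0 s6=0 s5=1 clk=0
t0.Δ1 s1=1 s4=0 s2=1 s0=0 s7=1 s3=0 s6=0 s5=1 clk=1
t0.Δ2 s1=1 s4=1 s2=1 s0=0 s7=1 s3=0 s6=0 s5=1 clk=1
t1.Δ0 s1=1 s4=1 s2=1 s0=0 s7=1 s3=0 s6=0 s5=1 clk=1
t1.Δ1 s1=1 s4=1 s2=1 s0=0 s7=1 s3=0 s6=0 s5=1 clk=0
t2.Δ0 s1=1 s4=1 s2=1 s0=0 s7=1 s3=0 s6=0 s5=1 clk=0
t2.Δ1 s1=1 s4=1 s2=1 s0=0 s7=1 s3=0 s6=0 s5=1 clk=1
t2.Δ2 s1=0 s4=1 s2=1 s0=0 s7=1 s3=0 s6=0 s5=1 clk=1
t2.Δ3 s1=0 s4=1 s2=1 s0=0 s7=0 s3=0 s6=0 s5=0 clk=1
t2.Δ4 s1=0 s4=1 s2=0 s0=0 s7=0 s3=0 s6=0 s5=0 clk=1
t3.Δ0 s1=0 s4=1 s2=0 s0=0 s7=0 s3=0 s6=0 s5=0 clk=1
t3.Δ1 s1=0 s4=1 s2=0 s0=0 s7=0 s3=0 s6=0 s5=0 clk=0
t4.Δ0 s1=0 s4=1 s2=0 s0=0 s7=0 s3=0 s6=0 s5=0 clk=0
t4.Δ1 s1=0 s4=1 s2=0 s0=0 s7=0 s3=0 s6=0 s5=0 clk=1
t4.Δ2 s1=1 s4=1 s2=0 s0=0 s7=0 s3=0 s6=0 s5=0 clk=1
t4.Δ3 s1=1 s4=1 s2=0 s0=0 s7=1 s3=0 s6=0 s5=1 clk=1
t4.Δ4 s1=1 s4=1 s2=1 s0=0 s7=1 s3=0 s6=0 s5=1 clk=1
t5.Δ0 s1=1 s4=1 s2=1 s0=0 s7=1 s3=0 s6=0 s5=1 clk=1
t5.Δ1 s1=1 s4=1 s2=1 s0=0 s7=1 s3=0 s6=0 s5=1 clk=0
t6.Δ0 s1=1 s4=1 s2=1 s0=0 s7=1 s3=0 s6=0 s5=1 clk=0
t6.Δ1 s1=1 s4=1 s2=1 s0=0 s7=1 s3=0 s6=0 s5=1 clk=1
t6.Δ2 s1=0 s4=1 s2=1 s0=0 s7=1 s3=0 s6=0 s5=1 clk=1
t6.Δ3 s1=0 s4=1 s2=1 s0=0 s7=0 s3=0 s6=0 s5=0 clk=1
t6.Δ4 s1=0 s4=1 s2=0 s0=0 s7=0 s3=0 s6=0 s5=0 clk=1
t7.Δ0 s1=0 s4=1 s2=0 s0=0 s7=0 s3=0 s6=0 s5=0 clk=1
t7.Δ1 s1=0 s4=1 s2=0 s0=0 s7=0 s3=0 s6=0 s5=0 clk=0
t8.Δ0 s1=0 s4=1 s2=0 s0=0 s7=0 s3=0 s6=0 s5=0 clk=0
t8.Δ1 s1=0 s4=1 s2=0 s0=0 s7=0 s3=0 s6=0 s5=0 clk=1
t8.Δ2 s1=1 s4=1 s2=0 s0=0 s7=0 s3=0 s6=0 s5=0 clk=1
t8.Δ3 s1=1 s4=1 s2=0 s0=0 s7=1 s3=0 s6=0 s5=1 clk=1
t8.Δ4 s1=1 s4=1 s2=1 s0=0 s7=1 s3=0 s6=0 s5=1 clk=1
t9.Δ0 s1=1 s4=1 s2=1 s0=0 s7=1 s3=0 s6=0 s5=1 clk=1
t9.Δ1 s1=1 s4=1 s2=1 s0=0 s7=1 s3=0 s6=0 s5=1 clk=0
t10.Δ0 s1=1 s4=1 s2=1 s0=0 s7=1 s3=0 s6=0 s5=1 clk=0
t10.Δ1 s1=1 s4=1 s2=1 s0=0 s7=1 s3=0 s6=0 s5=1 clk=1
t10.Δ2 s1=0 s4=1 s2=1 s0=0 s7=1 s3=0 s6=0 s5=1 clk=1
t10.Δ3 s1=0 s4=1 s2=1 s0=0 s7=0 s3=0 s6=0 s5=0 clk=1
t10.Δ4 s1=0 s4=1 s2=0 s0=0 s7=0 s3=0 s6=0 s5=0 clk=1
t11.Δ0 s1=0 s4=1 s2=0 s0=0 s7=0 s3=0 s6=0 s5=0 clk=1
t11.Δ1 s1=0 s4=1 s2=0 s0=0 s7=0 s3=0 s6=0 s5=0 clk=0
t12.Δ0 s1=0 s4=1 s2=0 s0=0 s7=0 s3=0 s6=0 s5=0 clk=0
t12.Δ1 s1=0 s4=1 s2=0 s0=0 s7=0 s3=0 s6=0 s5=0 clk=1
t12.Δ2 s1=1 s4=1 s2=0 s0=0 s7=0 s3=0 s6=0 s5=0 clk=1
t12.Δ3 s1=1 s4=1 s2=0 s0=0 s7=1 s3=0 s6=0 s5=1 clk=1
t12.Δ4 s1=1 s4=1 s2=1 s0=0 s7=1 s3=0 s6=0 s5=1 clk=1
t13.Δ0 s1=1 s4=1 s2=1 s0=0 s7=1 s3=0 s6=0 s5=1 clk=1
t13.Δ1 s1=1 s4=1 s2=1 s0=0 s7=1 s3=0 s6=0 s5=1 clk=0
t14.Δ0 s1=1 s4=1 s2=1 s0=0 s7=1 s3=0 s6=0 s5=1 clk=0
t14.Δ1 s1=1 s4=1 s2=1 s0=0 s7=1 s3=0 s6=0 s5=1 clk=1
t14.Δ2 s1=0 s4=1 s2=1 s0=0 s7=1 s3=0 s6=0 s5=1 clk=1
t14.Δ3 s1=0 s4=1 s2=1 s0=0 s7=0 s3=0 s6=0 s5=0 clk=1
t14.Δ4 s1=0 s4=1 s2=0 s0=0 s7=0 s3=0 s6=0 s5=0 clk=1
t15.Δ0 s1=0 s4=1 s2=0 s0=0 s7=0 s3=0 s6=0 s5=0 clk=1
t15.Δ1 s1=0 s4=1 s2=0 s0=0 s7=0 s3=0 s6=0 s5=0 clk=0
t16.Δ0 s1=0 s4=1 s2=0 s0=0 s7=0 s3=0 s6=0 s5=0 clk=0
t16.Δ1 s1=0 s4=1 s2=0 s0=0 s7=0 s3=0 s6=0 s5=0 clk=1
t16.Δ2 s1=1 s4=1 s2=0 s0=0 s7=0 s3=0 s6=0 s5=0 clk=1
t16.Δ3 s1=1 s4=1 s2=0 s0=0 s7=1 s3=0 s6=0 s5=1 clk=1
t16.Δ4 s1=1 s4=1 s2=1 s0=0 s7=1 s3=0 s6=0 s5=1 clk=1
t17.Δ0 s1=1 s4=1 s2=1 s0=0 s7=1 s3=0 s6=0 s5=1 clk=1
t17.Δ1 s1=1 s4=1 s2=1 s0=0 s7=1 s3=0 s6=0 s5=1 clk=0
t18.Δ0 s1=1 s4=1 s2=1 s0=0 s7=1 s3=0 s6=0 s5=1 clk=0
t18.Δ1 s1=1 s4=1 s2=1 s0=0 s7=1 s3=0 s6=0 s5=1 clk=1
t18.Δ2 s1=0 s4=1 s2=1 s0=0 s7=1 s3=0 s6=0 s5=1 clk=1
t18.Δ3 s1=0 s4=1 s2=1 s0=0 s7=0 s3=0 s6=0 s5=0 clk=1
t18.Δ4 s1=0 s4=1 s2=0 s0=0 s7=0 s3=0 s6=0 s5=0 clk=1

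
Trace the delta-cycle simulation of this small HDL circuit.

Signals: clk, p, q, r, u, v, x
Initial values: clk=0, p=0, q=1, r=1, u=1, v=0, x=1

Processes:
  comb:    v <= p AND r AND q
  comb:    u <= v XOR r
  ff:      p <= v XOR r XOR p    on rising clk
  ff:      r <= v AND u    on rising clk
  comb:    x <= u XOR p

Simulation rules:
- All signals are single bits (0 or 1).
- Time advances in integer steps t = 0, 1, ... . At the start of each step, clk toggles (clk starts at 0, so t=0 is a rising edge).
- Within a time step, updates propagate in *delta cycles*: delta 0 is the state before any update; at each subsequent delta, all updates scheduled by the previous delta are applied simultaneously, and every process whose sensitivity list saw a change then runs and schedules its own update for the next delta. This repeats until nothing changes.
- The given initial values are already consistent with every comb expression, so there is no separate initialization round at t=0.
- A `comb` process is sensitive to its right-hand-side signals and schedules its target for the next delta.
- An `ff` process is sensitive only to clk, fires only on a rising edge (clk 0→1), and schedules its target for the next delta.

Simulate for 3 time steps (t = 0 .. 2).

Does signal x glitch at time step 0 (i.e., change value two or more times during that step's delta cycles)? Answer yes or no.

yes

t=0 Δ0: clk=0 p=0 v=0 x=1 r=1 q=1 u=1
  Δ1: clk:0→1
  Δ2: p:0→1, r:1→0
  Δ3: x:1→0, u:1→0
  Δ4: x:0→1
  (4Δ to stable)
t=1 Δ0: clk=1 p=1 v=0 x=1 r=0 q=1 u=0
  Δ1: clk:1→0
  (1Δ to stable)
t=2 Δ0: clk=0 p=1 v=0 x=1 r=0 q=1 u=0
  Δ1: clk:0→1
  (1Δ to stable)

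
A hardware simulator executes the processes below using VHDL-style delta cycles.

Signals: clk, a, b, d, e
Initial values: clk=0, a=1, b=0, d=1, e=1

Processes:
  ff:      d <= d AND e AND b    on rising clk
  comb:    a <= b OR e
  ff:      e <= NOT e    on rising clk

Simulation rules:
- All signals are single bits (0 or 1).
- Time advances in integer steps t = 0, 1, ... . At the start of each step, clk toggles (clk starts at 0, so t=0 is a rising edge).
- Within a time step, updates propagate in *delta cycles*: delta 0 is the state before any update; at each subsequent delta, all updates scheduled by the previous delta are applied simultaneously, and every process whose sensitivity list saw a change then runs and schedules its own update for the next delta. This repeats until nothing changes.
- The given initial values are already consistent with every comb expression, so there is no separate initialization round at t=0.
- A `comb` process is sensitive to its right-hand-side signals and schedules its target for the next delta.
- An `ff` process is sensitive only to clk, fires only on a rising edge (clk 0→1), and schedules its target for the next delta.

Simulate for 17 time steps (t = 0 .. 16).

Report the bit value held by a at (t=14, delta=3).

1

t0.Δ0 a=1 clk=0 e=1 d=1 b=0
t0.Δ1 a=1 clk=1 e=1 d=1 b=0
t0.Δ2 a=1 clk=1 e=0 d=0 b=0
t0.Δ3 a=0 clk=1 e=0 d=0 b=0
t1.Δ0 a=0 clk=1 e=0 d=0 b=0
t1.Δ1 a=0 clk=0 e=0 d=0 b=0
t2.Δ0 a=0 clk=0 e=0 d=0 b=0
t2.Δ1 a=0 clk=1 e=0 d=0 b=0
t2.Δ2 a=0 clk=1 e=1 d=0 b=0
t2.Δ3 a=1 clk=1 e=1 d=0 b=0
t3.Δ0 a=1 clk=1 e=1 d=0 b=0
t3.Δ1 a=1 clk=0 e=1 d=0 b=0
t4.Δ0 a=1 clk=0 e=1 d=0 b=0
t4.Δ1 a=1 clk=1 e=1 d=0 b=0
t4.Δ2 a=1 clk=1 e=0 d=0 b=0
t4.Δ3 a=0 clk=1 e=0 d=0 b=0
t5.Δ0 a=0 clk=1 e=0 d=0 b=0
t5.Δ1 a=0 clk=0 e=0 d=0 b=0
t6.Δ0 a=0 clk=0 e=0 d=0 b=0
t6.Δ1 a=0 clk=1 e=0 d=0 b=0
t6.Δ2 a=0 clk=1 e=1 d=0 b=0
t6.Δ3 a=1 clk=1 e=1 d=0 b=0
t7.Δ0 a=1 clk=1 e=1 d=0 b=0
t7.Δ1 a=1 clk=0 e=1 d=0 b=0
t8.Δ0 a=1 clk=0 e=1 d=0 b=0
t8.Δ1 a=1 clk=1 e=1 d=0 b=0
t8.Δ2 a=1 clk=1 e=0 d=0 b=0
t8.Δ3 a=0 clk=1 e=0 d=0 b=0
t9.Δ0 a=0 clk=1 e=0 d=0 b=0
t9.Δ1 a=0 clk=0 e=0 d=0 b=0
t10.Δ0 a=0 clk=0 e=0 d=0 b=0
t10.Δ1 a=0 clk=1 e=0 d=0 b=0
t10.Δ2 a=0 clk=1 e=1 d=0 b=0
t10.Δ3 a=1 clk=1 e=1 d=0 b=0
t11.Δ0 a=1 clk=1 e=1 d=0 b=0
t11.Δ1 a=1 clk=0 e=1 d=0 b=0
t12.Δ0 a=1 clk=0 e=1 d=0 b=0
t12.Δ1 a=1 clk=1 e=1 d=0 b=0
t12.Δ2 a=1 clk=1 e=0 d=0 b=0
t12.Δ3 a=0 clk=1 e=0 d=0 b=0
t13.Δ0 a=0 clk=1 e=0 d=0 b=0
t13.Δ1 a=0 clk=0 e=0 d=0 b=0
t14.Δ0 a=0 clk=0 e=0 d=0 b=0
t14.Δ1 a=0 clk=1 e=0 d=0 b=0
t14.Δ2 a=0 clk=1 e=1 d=0 b=0
t14.Δ3 a=1 clk=1 e=1 d=0 b=0
t15.Δ0 a=1 clk=1 e=1 d=0 b=0
t15.Δ1 a=1 clk=0 e=1 d=0 b=0
t16.Δ0 a=1 clk=0 e=1 d=0 b=0
t16.Δ1 a=1 clk=1 e=1 d=0 b=0
t16.Δ2 a=1 clk=1 e=0 d=0 b=0
t16.Δ3 a=0 clk=1 e=0 d=0 b=0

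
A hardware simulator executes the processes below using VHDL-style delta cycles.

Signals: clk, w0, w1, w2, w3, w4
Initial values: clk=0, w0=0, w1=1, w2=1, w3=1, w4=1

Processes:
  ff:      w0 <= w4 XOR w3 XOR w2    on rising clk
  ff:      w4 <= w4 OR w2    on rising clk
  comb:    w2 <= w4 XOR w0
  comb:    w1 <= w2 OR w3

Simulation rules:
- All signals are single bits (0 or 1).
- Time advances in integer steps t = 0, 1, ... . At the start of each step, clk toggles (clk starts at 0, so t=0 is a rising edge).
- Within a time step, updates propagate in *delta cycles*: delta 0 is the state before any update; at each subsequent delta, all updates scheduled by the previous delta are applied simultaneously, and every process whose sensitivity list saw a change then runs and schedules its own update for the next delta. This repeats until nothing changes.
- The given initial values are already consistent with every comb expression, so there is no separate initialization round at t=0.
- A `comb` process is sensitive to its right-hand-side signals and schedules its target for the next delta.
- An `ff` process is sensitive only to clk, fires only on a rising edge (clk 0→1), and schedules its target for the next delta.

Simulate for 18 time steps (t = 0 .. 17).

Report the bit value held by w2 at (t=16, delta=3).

[bits: w3,w0,w4,w2,clk,w1]
t=0: Δ0=101101 Δ1=101111 Δ2=111111 Δ3=111011 | 3Δ
t=1: Δ0=111011 Δ1=111001 | 1Δ
t=2: Δ0=111001 Δ1=111011 Δ2=101011 Δ3=101111 | 3Δ
t=3: Δ0=101111 Δ1=101101 | 1Δ
t=4: Δ0=101101 Δ1=101111 Δ2=111111 Δ3=111011 | 3Δ
t=5: Δ0=111011 Δ1=111001 | 1Δ
t=6: Δ0=111001 Δ1=111011 Δ2=101011 Δ3=101111 | 3Δ
t=7: Δ0=101111 Δ1=101101 | 1Δ
t=8: Δ0=101101 Δ1=101111 Δ2=111111 Δ3=111011 | 3Δ
t=9: Δ0=111011 Δ1=111001 | 1Δ
t=10: Δ0=111001 Δ1=111011 Δ2=101011 Δ3=101111 | 3Δ
t=11: Δ0=101111 Δ1=101101 | 1Δ
t=12: Δ0=101101 Δ1=101111 Δ2=111111 Δ3=111011 | 3Δ
t=13: Δ0=111011 Δ1=111001 | 1Δ
t=14: Δ0=111001 Δ1=111011 Δ2=101011 Δ3=101111 | 3Δ
t=15: Δ0=101111 Δ1=101101 | 1Δ
t=16: Δ0=101101 Δ1=101111 Δ2=111111 Δ3=111011 | 3Δ
t=17: Δ0=111011 Δ1=111001 | 1Δ

0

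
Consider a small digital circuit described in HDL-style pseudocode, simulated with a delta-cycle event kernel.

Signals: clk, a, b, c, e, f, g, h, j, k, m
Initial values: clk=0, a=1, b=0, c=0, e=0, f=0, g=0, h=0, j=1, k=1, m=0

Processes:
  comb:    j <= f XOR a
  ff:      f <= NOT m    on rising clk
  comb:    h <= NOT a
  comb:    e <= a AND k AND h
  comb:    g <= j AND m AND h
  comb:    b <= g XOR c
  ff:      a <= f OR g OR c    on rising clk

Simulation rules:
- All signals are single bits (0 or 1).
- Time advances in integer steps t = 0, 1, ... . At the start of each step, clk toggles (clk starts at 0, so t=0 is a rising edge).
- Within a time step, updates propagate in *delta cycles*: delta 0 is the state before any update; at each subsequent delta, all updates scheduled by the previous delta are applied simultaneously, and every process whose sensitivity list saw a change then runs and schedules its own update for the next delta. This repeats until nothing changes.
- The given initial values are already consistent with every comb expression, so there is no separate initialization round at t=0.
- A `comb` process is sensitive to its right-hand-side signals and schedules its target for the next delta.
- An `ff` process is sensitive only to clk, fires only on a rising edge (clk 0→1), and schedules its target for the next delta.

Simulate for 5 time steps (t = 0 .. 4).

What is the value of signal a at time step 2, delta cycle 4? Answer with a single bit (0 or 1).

[bits: k,j,g,a,c,h,b,e,m,f,clk]
t=0: Δ0=11010000000 Δ1=11010000001 Δ2=11000000011 Δ3=11000100011 | 3Δ
t=1: Δ0=11000100011 Δ1=11000100010 | 1Δ
t=2: Δ0=11000100010 Δ1=11000100011 Δ2=11010100011 Δ3=10010001011 Δ4=10010000011 | 4Δ
t=3: Δ0=10010000011 Δ1=10010000010 | 1Δ
t=4: Δ0=10010000010 Δ1=10010000011 | 1Δ

1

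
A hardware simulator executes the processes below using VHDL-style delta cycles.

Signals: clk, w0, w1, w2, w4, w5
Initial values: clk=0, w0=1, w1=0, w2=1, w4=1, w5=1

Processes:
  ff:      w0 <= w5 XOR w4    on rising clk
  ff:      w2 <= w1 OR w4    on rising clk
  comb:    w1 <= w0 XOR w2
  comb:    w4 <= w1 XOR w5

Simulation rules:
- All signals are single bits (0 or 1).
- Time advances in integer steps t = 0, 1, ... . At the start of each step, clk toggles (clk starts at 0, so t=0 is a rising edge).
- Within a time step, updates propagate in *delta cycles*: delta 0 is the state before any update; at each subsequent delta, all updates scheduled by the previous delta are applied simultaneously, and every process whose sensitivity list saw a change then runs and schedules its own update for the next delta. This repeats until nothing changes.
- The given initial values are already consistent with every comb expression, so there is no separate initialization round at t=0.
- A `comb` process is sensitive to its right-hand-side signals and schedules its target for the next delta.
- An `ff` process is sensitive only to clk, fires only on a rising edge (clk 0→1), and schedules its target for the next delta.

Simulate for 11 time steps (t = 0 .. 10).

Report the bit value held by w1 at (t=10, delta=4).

0

t=0 Δ0: w1=0 w2=1 w5=1 w0=1 w4=1 clk=0
  Δ1: clk:0→1
  Δ2: w0:1→0
  Δ3: w1:0→1
  Δ4: w4:1→0
  (4Δ to stable)
t=1 Δ0: w1=1 w2=1 w5=1 w0=0 w4=0 clk=1
  Δ1: clk:1→0
  (1Δ to stable)
t=2 Δ0: w1=1 w2=1 w5=1 w0=0 w4=0 clk=0
  Δ1: clk:0→1
  Δ2: w0:0→1
  Δ3: w1:1→0
  Δ4: w4:0→1
  (4Δ to stable)
t=3 Δ0: w1=0 w2=1 w5=1 w0=1 w4=1 clk=1
  Δ1: clk:1→0
  (1Δ to stable)
t=4 Δ0: w1=0 w2=1 w5=1 w0=1 w4=1 clk=0
  Δ1: clk:0→1
  Δ2: w0:1→0
  Δ3: w1:0→1
  Δ4: w4:1→0
  (4Δ to stable)
t=5 Δ0: w1=1 w2=1 w5=1 w0=0 w4=0 clk=1
  Δ1: clk:1→0
  (1Δ to stable)
t=6 Δ0: w1=1 w2=1 w5=1 w0=0 w4=0 clk=0
  Δ1: clk:0→1
  Δ2: w0:0→1
  Δ3: w1:1→0
  Δ4: w4:0→1
  (4Δ to stable)
t=7 Δ0: w1=0 w2=1 w5=1 w0=1 w4=1 clk=1
  Δ1: clk:1→0
  (1Δ to stable)
t=8 Δ0: w1=0 w2=1 w5=1 w0=1 w4=1 clk=0
  Δ1: clk:0→1
  Δ2: w0:1→0
  Δ3: w1:0→1
  Δ4: w4:1→0
  (4Δ to stable)
t=9 Δ0: w1=1 w2=1 w5=1 w0=0 w4=0 clk=1
  Δ1: clk:1→0
  (1Δ to stable)
t=10 Δ0: w1=1 w2=1 w5=1 w0=0 w4=0 clk=0
  Δ1: clk:0→1
  Δ2: w0:0→1
  Δ3: w1:1→0
  Δ4: w4:0→1
  (4Δ to stable)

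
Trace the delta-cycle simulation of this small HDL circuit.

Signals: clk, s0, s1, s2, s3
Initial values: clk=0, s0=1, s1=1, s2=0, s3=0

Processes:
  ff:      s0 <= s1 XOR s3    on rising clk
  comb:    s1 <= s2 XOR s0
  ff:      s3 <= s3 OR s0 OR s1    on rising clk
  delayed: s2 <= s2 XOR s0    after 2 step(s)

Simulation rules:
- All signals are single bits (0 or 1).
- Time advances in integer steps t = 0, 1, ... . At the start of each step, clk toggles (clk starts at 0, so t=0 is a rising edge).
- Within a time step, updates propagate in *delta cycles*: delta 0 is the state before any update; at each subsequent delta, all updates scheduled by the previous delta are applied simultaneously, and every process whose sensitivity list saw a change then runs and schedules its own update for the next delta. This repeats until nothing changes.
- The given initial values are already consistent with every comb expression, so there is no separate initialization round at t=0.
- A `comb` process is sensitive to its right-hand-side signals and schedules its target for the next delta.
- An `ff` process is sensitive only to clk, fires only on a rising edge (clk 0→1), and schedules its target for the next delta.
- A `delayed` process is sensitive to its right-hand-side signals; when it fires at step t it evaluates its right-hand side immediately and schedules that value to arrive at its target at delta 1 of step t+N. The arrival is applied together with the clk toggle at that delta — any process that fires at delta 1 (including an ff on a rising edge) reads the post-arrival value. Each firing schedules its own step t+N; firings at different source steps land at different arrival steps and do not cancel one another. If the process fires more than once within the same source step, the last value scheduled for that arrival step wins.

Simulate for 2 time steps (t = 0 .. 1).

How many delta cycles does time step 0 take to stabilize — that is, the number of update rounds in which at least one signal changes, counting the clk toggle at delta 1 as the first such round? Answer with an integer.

t0.Δ0 s1=1 s2=0 clk=0 s0=1 s3=0
t0.Δ1 s1=1 s2=0 clk=1 s0=1 s3=0
t0.Δ2 s1=1 s2=0 clk=1 s0=1 s3=1
t1.Δ0 s1=1 s2=0 clk=1 s0=1 s3=1
t1.Δ1 s1=1 s2=0 clk=0 s0=1 s3=1

2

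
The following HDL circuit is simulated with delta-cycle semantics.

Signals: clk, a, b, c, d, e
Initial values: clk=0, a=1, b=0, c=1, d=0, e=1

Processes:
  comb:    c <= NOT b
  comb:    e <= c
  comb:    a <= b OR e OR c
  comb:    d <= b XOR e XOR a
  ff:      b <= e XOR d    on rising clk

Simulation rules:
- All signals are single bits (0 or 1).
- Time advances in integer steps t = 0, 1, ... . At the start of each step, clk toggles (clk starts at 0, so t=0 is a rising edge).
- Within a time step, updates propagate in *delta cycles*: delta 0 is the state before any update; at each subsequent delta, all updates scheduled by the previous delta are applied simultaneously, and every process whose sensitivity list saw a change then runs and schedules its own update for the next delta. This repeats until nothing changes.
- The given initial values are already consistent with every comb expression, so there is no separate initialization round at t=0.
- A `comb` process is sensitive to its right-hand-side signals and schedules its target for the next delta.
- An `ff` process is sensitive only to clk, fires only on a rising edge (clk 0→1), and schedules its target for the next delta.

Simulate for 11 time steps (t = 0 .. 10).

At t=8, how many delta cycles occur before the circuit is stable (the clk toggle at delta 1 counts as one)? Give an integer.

[bits: d,c,clk,b,a,e]
t=0: Δ0=010011 Δ1=011011 Δ2=011111 Δ3=101111 Δ4=101110 Δ5=001110 | 5Δ
t=1: Δ0=001110 Δ1=000110 | 1Δ
t=2: Δ0=000110 Δ1=001110 Δ2=001010 Δ3=111000 Δ4=011011 | 4Δ
t=3: Δ0=011011 Δ1=010011 | 1Δ
t=4: Δ0=010011 Δ1=011011 Δ2=011111 Δ3=101111 Δ4=101110 Δ5=001110 | 5Δ
t=5: Δ0=001110 Δ1=000110 | 1Δ
t=6: Δ0=000110 Δ1=001110 Δ2=001010 Δ3=111000 Δ4=011011 | 4Δ
t=7: Δ0=011011 Δ1=010011 | 1Δ
t=8: Δ0=010011 Δ1=011011 Δ2=011111 Δ3=101111 Δ4=101110 Δ5=001110 | 5Δ
t=9: Δ0=001110 Δ1=000110 | 1Δ
t=10: Δ0=000110 Δ1=001110 Δ2=001010 Δ3=111000 Δ4=011011 | 4Δ

5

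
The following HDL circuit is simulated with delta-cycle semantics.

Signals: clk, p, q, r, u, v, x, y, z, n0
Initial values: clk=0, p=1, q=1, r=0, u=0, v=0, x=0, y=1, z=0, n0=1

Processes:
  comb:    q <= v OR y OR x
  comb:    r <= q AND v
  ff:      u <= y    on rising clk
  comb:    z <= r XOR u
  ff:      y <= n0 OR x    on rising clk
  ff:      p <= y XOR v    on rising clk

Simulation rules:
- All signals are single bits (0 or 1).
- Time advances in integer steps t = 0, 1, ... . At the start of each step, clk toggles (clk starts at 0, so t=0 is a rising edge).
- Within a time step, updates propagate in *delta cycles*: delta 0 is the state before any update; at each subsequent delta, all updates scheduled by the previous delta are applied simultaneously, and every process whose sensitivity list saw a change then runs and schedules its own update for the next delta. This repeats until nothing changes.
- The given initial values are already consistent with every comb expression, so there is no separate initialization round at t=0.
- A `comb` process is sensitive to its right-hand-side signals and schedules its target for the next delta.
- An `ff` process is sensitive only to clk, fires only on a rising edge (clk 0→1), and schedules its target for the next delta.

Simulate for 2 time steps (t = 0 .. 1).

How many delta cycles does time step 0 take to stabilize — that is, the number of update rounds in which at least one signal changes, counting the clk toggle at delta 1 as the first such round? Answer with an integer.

t=0 Δ0: x=0 n0=1 u=0 r=0 clk=0 p=1 q=1 z=0 y=1 v=0
  Δ1: clk:0→1
  Δ2: u:0→1
  Δ3: z:0→1
  (3Δ to stable)
t=1 Δ0: x=0 n0=1 u=1 r=0 clk=1 p=1 q=1 z=1 y=1 v=0
  Δ1: clk:1→0
  (1Δ to stable)

3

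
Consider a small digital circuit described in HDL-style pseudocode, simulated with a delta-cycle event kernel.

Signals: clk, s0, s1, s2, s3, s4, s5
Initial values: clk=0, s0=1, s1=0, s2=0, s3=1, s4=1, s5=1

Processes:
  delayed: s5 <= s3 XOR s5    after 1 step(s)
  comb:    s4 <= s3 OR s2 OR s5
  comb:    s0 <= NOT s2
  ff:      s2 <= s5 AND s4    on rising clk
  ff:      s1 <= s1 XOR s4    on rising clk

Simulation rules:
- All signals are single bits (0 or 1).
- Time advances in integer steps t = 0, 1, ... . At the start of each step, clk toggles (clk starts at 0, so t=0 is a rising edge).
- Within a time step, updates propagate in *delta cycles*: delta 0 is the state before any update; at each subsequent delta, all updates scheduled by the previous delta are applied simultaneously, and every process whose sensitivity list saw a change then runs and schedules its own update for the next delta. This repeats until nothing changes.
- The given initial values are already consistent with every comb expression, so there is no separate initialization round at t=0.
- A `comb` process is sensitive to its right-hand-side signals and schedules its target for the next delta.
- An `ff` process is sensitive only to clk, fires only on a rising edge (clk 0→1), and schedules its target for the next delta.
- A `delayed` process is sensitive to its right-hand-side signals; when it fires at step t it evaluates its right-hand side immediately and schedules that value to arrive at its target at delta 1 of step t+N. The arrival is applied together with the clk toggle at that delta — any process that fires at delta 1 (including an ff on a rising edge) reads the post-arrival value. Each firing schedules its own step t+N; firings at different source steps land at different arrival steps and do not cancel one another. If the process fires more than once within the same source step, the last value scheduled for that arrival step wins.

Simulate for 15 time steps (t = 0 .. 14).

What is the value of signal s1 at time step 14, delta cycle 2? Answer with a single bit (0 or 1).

t0.Δ0 s3=1 s1=0 s4=1 s0=1 s5=1 clk=0 s2=0
t0.Δ1 s3=1 s1=0 s4=1 s0=1 s5=1 clk=1 s2=0
t0.Δ2 s3=1 s1=1 s4=1 s0=1 s5=1 clk=1 s2=1
t0.Δ3 s3=1 s1=1 s4=1 s0=0 s5=1 clk=1 s2=1
t1.Δ0 s3=1 s1=1 s4=1 s0=0 s5=1 clk=1 s2=1
t1.Δ1 s3=1 s1=1 s4=1 s0=0 s5=1 clk=0 s2=1
t2.Δ0 s3=1 s1=1 s4=1 s0=0 s5=1 clk=0 s2=1
t2.Δ1 s3=1 s1=1 s4=1 s0=0 s5=1 clk=1 s2=1
t2.Δ2 s3=1 s1=0 s4=1 s0=0 s5=1 clk=1 s2=1
t3.Δ0 s3=1 s1=0 s4=1 s0=0 s5=1 clk=1 s2=1
t3.Δ1 s3=1 s1=0 s4=1 s0=0 s5=1 clk=0 s2=1
t4.Δ0 s3=1 s1=0 s4=1 s0=0 s5=1 clk=0 s2=1
t4.Δ1 s3=1 s1=0 s4=1 s0=0 s5=1 clk=1 s2=1
t4.Δ2 s3=1 s1=1 s4=1 s0=0 s5=1 clk=1 s2=1
t5.Δ0 s3=1 s1=1 s4=1 s0=0 s5=1 clk=1 s2=1
t5.Δ1 s3=1 s1=1 s4=1 s0=0 s5=1 clk=0 s2=1
t6.Δ0 s3=1 s1=1 s4=1 s0=0 s5=1 clk=0 s2=1
t6.Δ1 s3=1 s1=1 s4=1 s0=0 s5=1 clk=1 s2=1
t6.Δ2 s3=1 s1=0 s4=1 s0=0 s5=1 clk=1 s2=1
t7.Δ0 s3=1 s1=0 s4=1 s0=0 s5=1 clk=1 s2=1
t7.Δ1 s3=1 s1=0 s4=1 s0=0 s5=1 clk=0 s2=1
t8.Δ0 s3=1 s1=0 s4=1 s0=0 s5=1 clk=0 s2=1
t8.Δ1 s3=1 s1=0 s4=1 s0=0 s5=1 clk=1 s2=1
t8.Δ2 s3=1 s1=1 s4=1 s0=0 s5=1 clk=1 s2=1
t9.Δ0 s3=1 s1=1 s4=1 s0=0 s5=1 clk=1 s2=1
t9.Δ1 s3=1 s1=1 s4=1 s0=0 s5=1 clk=0 s2=1
t10.Δ0 s3=1 s1=1 s4=1 s0=0 s5=1 clk=0 s2=1
t10.Δ1 s3=1 s1=1 s4=1 s0=0 s5=1 clk=1 s2=1
t10.Δ2 s3=1 s1=0 s4=1 s0=0 s5=1 clk=1 s2=1
t11.Δ0 s3=1 s1=0 s4=1 s0=0 s5=1 clk=1 s2=1
t11.Δ1 s3=1 s1=0 s4=1 s0=0 s5=1 clk=0 s2=1
t12.Δ0 s3=1 s1=0 s4=1 s0=0 s5=1 clk=0 s2=1
t12.Δ1 s3=1 s1=0 s4=1 s0=0 s5=1 clk=1 s2=1
t12.Δ2 s3=1 s1=1 s4=1 s0=0 s5=1 clk=1 s2=1
t13.Δ0 s3=1 s1=1 s4=1 s0=0 s5=1 clk=1 s2=1
t13.Δ1 s3=1 s1=1 s4=1 s0=0 s5=1 clk=0 s2=1
t14.Δ0 s3=1 s1=1 s4=1 s0=0 s5=1 clk=0 s2=1
t14.Δ1 s3=1 s1=1 s4=1 s0=0 s5=1 clk=1 s2=1
t14.Δ2 s3=1 s1=0 s4=1 s0=0 s5=1 clk=1 s2=1

0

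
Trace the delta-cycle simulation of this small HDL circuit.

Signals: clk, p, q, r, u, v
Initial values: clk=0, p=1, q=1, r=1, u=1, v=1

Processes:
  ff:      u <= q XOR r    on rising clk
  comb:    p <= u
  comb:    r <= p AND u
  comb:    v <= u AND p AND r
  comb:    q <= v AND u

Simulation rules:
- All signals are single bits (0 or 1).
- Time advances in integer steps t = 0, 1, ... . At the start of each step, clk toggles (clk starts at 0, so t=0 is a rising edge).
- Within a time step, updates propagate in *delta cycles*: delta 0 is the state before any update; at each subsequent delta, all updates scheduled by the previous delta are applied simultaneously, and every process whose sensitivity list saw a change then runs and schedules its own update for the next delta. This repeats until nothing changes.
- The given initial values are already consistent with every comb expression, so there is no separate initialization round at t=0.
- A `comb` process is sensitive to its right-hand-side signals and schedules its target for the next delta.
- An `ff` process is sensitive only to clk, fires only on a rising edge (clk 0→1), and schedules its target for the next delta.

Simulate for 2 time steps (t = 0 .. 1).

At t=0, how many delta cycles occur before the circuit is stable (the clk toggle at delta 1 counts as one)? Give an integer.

3

[bits: p,u,r,q,clk,v]
t=0: Δ0=111101 Δ1=111111 Δ2=101111 Δ3=000010 | 3Δ
t=1: Δ0=000010 Δ1=000000 | 1Δ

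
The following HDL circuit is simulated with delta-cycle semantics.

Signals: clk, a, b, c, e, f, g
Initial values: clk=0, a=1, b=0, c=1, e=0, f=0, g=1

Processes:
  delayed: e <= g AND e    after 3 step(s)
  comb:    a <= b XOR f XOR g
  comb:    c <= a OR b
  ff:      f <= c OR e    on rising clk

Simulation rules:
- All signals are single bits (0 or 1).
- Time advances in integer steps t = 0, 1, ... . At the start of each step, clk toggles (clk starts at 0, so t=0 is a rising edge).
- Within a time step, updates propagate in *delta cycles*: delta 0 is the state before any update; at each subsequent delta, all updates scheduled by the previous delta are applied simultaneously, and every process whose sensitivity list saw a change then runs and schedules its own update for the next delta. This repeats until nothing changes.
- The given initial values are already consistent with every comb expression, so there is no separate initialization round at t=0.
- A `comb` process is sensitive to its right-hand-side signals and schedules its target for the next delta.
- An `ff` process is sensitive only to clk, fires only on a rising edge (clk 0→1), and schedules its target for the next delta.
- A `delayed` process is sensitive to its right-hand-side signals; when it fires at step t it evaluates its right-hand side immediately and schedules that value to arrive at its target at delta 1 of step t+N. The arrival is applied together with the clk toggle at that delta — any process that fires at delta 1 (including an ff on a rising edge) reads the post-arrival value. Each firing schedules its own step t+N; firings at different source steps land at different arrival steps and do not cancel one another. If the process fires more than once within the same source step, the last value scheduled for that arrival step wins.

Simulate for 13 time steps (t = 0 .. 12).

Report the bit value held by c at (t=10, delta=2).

0

t=0 Δ0: clk=0 c=1 b=0 e=0 g=1 f=0 a=1
  Δ1: clk:0→1
  Δ2: f:0→1
  Δ3: a:1→0
  Δ4: c:1→0
  (4Δ to stable)
t=1 Δ0: clk=1 c=0 b=0 e=0 g=1 f=1 a=0
  Δ1: clk:1→0
  (1Δ to stable)
t=2 Δ0: clk=0 c=0 b=0 e=0 g=1 f=1 a=0
  Δ1: clk:0→1
  Δ2: f:1→0
  Δ3: a:0→1
  Δ4: c:0→1
  (4Δ to stable)
t=3 Δ0: clk=1 c=1 b=0 e=0 g=1 f=0 a=1
  Δ1: clk:1→0
  (1Δ to stable)
t=4 Δ0: clk=0 c=1 b=0 e=0 g=1 f=0 a=1
  Δ1: clk:0→1
  Δ2: f:0→1
  Δ3: a:1→0
  Δ4: c:1→0
  (4Δ to stable)
t=5 Δ0: clk=1 c=0 b=0 e=0 g=1 f=1 a=0
  Δ1: clk:1→0
  (1Δ to stable)
t=6 Δ0: clk=0 c=0 b=0 e=0 g=1 f=1 a=0
  Δ1: clk:0→1
  Δ2: f:1→0
  Δ3: a:0→1
  Δ4: c:0→1
  (4Δ to stable)
t=7 Δ0: clk=1 c=1 b=0 e=0 g=1 f=0 a=1
  Δ1: clk:1→0
  (1Δ to stable)
t=8 Δ0: clk=0 c=1 b=0 e=0 g=1 f=0 a=1
  Δ1: clk:0→1
  Δ2: f:0→1
  Δ3: a:1→0
  Δ4: c:1→0
  (4Δ to stable)
t=9 Δ0: clk=1 c=0 b=0 e=0 g=1 f=1 a=0
  Δ1: clk:1→0
  (1Δ to stable)
t=10 Δ0: clk=0 c=0 b=0 e=0 g=1 f=1 a=0
  Δ1: clk:0→1
  Δ2: f:1→0
  Δ3: a:0→1
  Δ4: c:0→1
  (4Δ to stable)
t=11 Δ0: clk=1 c=1 b=0 e=0 g=1 f=0 a=1
  Δ1: clk:1→0
  (1Δ to stable)
t=12 Δ0: clk=0 c=1 b=0 e=0 g=1 f=0 a=1
  Δ1: clk:0→1
  Δ2: f:0→1
  Δ3: a:1→0
  Δ4: c:1→0
  (4Δ to stable)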